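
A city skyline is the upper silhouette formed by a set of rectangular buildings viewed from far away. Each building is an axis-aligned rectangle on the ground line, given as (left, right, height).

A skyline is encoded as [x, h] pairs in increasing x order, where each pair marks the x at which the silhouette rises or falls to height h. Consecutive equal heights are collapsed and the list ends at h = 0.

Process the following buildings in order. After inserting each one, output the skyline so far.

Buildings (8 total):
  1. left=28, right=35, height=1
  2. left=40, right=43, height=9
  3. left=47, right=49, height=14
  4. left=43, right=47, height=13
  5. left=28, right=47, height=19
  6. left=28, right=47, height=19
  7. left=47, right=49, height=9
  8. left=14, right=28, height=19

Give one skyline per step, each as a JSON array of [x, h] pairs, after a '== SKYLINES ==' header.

== SKYLINES ==
[[28,1],[35,0]]
[[28,1],[35,0],[40,9],[43,0]]
[[28,1],[35,0],[40,9],[43,0],[47,14],[49,0]]
[[28,1],[35,0],[40,9],[43,13],[47,14],[49,0]]
[[28,19],[47,14],[49,0]]
[[28,19],[47,14],[49,0]]
[[28,19],[47,14],[49,0]]
[[14,19],[47,14],[49,0]]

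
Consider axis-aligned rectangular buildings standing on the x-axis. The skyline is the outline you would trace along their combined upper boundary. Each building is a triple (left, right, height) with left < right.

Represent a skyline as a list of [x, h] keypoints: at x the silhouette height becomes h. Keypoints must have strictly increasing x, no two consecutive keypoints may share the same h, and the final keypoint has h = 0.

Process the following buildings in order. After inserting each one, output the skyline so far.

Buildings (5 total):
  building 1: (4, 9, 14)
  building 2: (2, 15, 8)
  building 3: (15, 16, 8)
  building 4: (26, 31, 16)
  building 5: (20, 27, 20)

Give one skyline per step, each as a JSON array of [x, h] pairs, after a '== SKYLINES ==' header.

== SKYLINES ==
[[4,14],[9,0]]
[[2,8],[4,14],[9,8],[15,0]]
[[2,8],[4,14],[9,8],[16,0]]
[[2,8],[4,14],[9,8],[16,0],[26,16],[31,0]]
[[2,8],[4,14],[9,8],[16,0],[20,20],[27,16],[31,0]]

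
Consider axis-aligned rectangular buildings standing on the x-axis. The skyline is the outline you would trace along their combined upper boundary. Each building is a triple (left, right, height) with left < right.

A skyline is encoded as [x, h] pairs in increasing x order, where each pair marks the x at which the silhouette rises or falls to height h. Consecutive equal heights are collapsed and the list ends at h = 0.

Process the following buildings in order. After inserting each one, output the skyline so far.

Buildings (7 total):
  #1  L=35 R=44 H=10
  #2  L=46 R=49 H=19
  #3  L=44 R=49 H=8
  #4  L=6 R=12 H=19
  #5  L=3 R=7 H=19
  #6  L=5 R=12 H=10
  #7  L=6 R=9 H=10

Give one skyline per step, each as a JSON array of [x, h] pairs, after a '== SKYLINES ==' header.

== SKYLINES ==
[[35,10],[44,0]]
[[35,10],[44,0],[46,19],[49,0]]
[[35,10],[44,8],[46,19],[49,0]]
[[6,19],[12,0],[35,10],[44,8],[46,19],[49,0]]
[[3,19],[12,0],[35,10],[44,8],[46,19],[49,0]]
[[3,19],[12,0],[35,10],[44,8],[46,19],[49,0]]
[[3,19],[12,0],[35,10],[44,8],[46,19],[49,0]]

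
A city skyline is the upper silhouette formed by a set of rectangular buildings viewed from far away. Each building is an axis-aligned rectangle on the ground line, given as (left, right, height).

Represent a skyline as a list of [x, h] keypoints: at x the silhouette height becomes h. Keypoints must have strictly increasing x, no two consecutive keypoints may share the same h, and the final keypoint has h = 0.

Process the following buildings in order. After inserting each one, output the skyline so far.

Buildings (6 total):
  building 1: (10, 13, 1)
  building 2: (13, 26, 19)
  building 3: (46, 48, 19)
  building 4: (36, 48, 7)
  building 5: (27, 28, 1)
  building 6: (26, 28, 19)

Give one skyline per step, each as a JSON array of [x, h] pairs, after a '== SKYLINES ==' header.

== SKYLINES ==
[[10,1],[13,0]]
[[10,1],[13,19],[26,0]]
[[10,1],[13,19],[26,0],[46,19],[48,0]]
[[10,1],[13,19],[26,0],[36,7],[46,19],[48,0]]
[[10,1],[13,19],[26,0],[27,1],[28,0],[36,7],[46,19],[48,0]]
[[10,1],[13,19],[28,0],[36,7],[46,19],[48,0]]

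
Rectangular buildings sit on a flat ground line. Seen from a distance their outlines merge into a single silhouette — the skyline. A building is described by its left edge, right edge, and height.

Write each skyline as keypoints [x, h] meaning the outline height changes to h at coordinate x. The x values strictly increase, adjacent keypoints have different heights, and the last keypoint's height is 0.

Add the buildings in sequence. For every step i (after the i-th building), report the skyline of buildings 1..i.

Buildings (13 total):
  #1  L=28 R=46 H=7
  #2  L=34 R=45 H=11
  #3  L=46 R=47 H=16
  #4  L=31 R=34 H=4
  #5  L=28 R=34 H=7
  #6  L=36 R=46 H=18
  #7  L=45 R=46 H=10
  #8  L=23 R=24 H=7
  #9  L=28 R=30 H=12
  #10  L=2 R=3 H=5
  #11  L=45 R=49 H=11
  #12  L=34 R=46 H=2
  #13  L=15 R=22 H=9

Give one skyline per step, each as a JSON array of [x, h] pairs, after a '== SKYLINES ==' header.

== SKYLINES ==
[[28,7],[46,0]]
[[28,7],[34,11],[45,7],[46,0]]
[[28,7],[34,11],[45,7],[46,16],[47,0]]
[[28,7],[34,11],[45,7],[46,16],[47,0]]
[[28,7],[34,11],[45,7],[46,16],[47,0]]
[[28,7],[34,11],[36,18],[46,16],[47,0]]
[[28,7],[34,11],[36,18],[46,16],[47,0]]
[[23,7],[24,0],[28,7],[34,11],[36,18],[46,16],[47,0]]
[[23,7],[24,0],[28,12],[30,7],[34,11],[36,18],[46,16],[47,0]]
[[2,5],[3,0],[23,7],[24,0],[28,12],[30,7],[34,11],[36,18],[46,16],[47,0]]
[[2,5],[3,0],[23,7],[24,0],[28,12],[30,7],[34,11],[36,18],[46,16],[47,11],[49,0]]
[[2,5],[3,0],[23,7],[24,0],[28,12],[30,7],[34,11],[36,18],[46,16],[47,11],[49,0]]
[[2,5],[3,0],[15,9],[22,0],[23,7],[24,0],[28,12],[30,7],[34,11],[36,18],[46,16],[47,11],[49,0]]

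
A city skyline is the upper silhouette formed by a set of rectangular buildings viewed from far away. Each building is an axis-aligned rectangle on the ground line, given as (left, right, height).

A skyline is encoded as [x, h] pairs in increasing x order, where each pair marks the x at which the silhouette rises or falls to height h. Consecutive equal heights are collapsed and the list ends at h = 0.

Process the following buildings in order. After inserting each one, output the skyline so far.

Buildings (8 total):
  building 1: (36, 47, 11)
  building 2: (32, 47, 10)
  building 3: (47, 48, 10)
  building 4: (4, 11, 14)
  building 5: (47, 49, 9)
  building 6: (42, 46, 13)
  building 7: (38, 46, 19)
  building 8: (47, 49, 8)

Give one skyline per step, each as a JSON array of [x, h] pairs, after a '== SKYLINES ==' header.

== SKYLINES ==
[[36,11],[47,0]]
[[32,10],[36,11],[47,0]]
[[32,10],[36,11],[47,10],[48,0]]
[[4,14],[11,0],[32,10],[36,11],[47,10],[48,0]]
[[4,14],[11,0],[32,10],[36,11],[47,10],[48,9],[49,0]]
[[4,14],[11,0],[32,10],[36,11],[42,13],[46,11],[47,10],[48,9],[49,0]]
[[4,14],[11,0],[32,10],[36,11],[38,19],[46,11],[47,10],[48,9],[49,0]]
[[4,14],[11,0],[32,10],[36,11],[38,19],[46,11],[47,10],[48,9],[49,0]]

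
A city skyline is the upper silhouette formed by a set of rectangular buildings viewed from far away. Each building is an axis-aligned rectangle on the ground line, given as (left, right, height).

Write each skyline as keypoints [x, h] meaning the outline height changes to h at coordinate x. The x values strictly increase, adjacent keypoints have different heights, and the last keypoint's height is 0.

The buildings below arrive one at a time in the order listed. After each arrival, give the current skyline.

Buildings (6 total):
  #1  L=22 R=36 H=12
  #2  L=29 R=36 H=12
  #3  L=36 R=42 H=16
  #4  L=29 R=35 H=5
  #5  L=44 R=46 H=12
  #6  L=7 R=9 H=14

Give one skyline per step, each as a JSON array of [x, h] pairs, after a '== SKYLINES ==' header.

== SKYLINES ==
[[22,12],[36,0]]
[[22,12],[36,0]]
[[22,12],[36,16],[42,0]]
[[22,12],[36,16],[42,0]]
[[22,12],[36,16],[42,0],[44,12],[46,0]]
[[7,14],[9,0],[22,12],[36,16],[42,0],[44,12],[46,0]]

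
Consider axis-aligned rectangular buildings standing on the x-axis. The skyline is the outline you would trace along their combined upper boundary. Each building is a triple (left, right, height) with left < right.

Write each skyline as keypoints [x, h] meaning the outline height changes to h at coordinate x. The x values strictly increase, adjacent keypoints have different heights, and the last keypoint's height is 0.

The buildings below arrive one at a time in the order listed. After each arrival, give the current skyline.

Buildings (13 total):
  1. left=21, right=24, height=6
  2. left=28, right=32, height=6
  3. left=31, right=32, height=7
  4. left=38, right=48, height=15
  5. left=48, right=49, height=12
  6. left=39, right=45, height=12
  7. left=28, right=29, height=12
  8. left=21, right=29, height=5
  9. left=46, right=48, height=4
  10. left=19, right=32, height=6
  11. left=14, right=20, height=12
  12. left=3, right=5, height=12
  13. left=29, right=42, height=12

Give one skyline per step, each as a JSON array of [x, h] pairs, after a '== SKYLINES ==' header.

== SKYLINES ==
[[21,6],[24,0]]
[[21,6],[24,0],[28,6],[32,0]]
[[21,6],[24,0],[28,6],[31,7],[32,0]]
[[21,6],[24,0],[28,6],[31,7],[32,0],[38,15],[48,0]]
[[21,6],[24,0],[28,6],[31,7],[32,0],[38,15],[48,12],[49,0]]
[[21,6],[24,0],[28,6],[31,7],[32,0],[38,15],[48,12],[49,0]]
[[21,6],[24,0],[28,12],[29,6],[31,7],[32,0],[38,15],[48,12],[49,0]]
[[21,6],[24,5],[28,12],[29,6],[31,7],[32,0],[38,15],[48,12],[49,0]]
[[21,6],[24,5],[28,12],[29,6],[31,7],[32,0],[38,15],[48,12],[49,0]]
[[19,6],[28,12],[29,6],[31,7],[32,0],[38,15],[48,12],[49,0]]
[[14,12],[20,6],[28,12],[29,6],[31,7],[32,0],[38,15],[48,12],[49,0]]
[[3,12],[5,0],[14,12],[20,6],[28,12],[29,6],[31,7],[32,0],[38,15],[48,12],[49,0]]
[[3,12],[5,0],[14,12],[20,6],[28,12],[38,15],[48,12],[49,0]]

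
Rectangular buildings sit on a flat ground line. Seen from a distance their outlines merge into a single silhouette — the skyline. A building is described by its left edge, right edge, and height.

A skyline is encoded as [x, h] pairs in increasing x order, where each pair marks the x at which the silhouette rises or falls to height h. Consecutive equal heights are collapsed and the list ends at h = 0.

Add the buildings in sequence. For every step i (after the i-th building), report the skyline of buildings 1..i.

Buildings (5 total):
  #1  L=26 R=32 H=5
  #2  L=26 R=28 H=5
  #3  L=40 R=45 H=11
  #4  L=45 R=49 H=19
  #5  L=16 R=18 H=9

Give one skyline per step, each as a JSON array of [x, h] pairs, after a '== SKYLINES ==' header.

== SKYLINES ==
[[26,5],[32,0]]
[[26,5],[32,0]]
[[26,5],[32,0],[40,11],[45,0]]
[[26,5],[32,0],[40,11],[45,19],[49,0]]
[[16,9],[18,0],[26,5],[32,0],[40,11],[45,19],[49,0]]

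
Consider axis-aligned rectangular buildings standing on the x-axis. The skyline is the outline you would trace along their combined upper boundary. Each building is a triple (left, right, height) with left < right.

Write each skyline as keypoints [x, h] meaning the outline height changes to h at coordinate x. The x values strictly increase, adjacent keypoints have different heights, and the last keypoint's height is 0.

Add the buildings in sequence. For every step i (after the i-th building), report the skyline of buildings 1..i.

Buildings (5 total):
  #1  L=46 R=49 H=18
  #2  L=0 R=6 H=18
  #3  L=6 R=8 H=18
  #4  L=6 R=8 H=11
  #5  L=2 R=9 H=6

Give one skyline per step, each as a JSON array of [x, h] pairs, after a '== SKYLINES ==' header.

== SKYLINES ==
[[46,18],[49,0]]
[[0,18],[6,0],[46,18],[49,0]]
[[0,18],[8,0],[46,18],[49,0]]
[[0,18],[8,0],[46,18],[49,0]]
[[0,18],[8,6],[9,0],[46,18],[49,0]]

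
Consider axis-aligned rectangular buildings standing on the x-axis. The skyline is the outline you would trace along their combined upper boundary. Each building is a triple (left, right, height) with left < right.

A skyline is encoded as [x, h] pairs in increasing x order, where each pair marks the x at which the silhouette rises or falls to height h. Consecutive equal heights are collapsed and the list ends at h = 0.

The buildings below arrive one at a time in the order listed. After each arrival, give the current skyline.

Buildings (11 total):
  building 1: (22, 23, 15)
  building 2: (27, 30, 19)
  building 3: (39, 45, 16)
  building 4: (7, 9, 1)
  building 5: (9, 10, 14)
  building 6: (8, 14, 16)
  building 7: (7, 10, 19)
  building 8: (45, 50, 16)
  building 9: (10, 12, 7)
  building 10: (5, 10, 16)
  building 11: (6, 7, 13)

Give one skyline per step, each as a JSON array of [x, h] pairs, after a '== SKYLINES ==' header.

== SKYLINES ==
[[22,15],[23,0]]
[[22,15],[23,0],[27,19],[30,0]]
[[22,15],[23,0],[27,19],[30,0],[39,16],[45,0]]
[[7,1],[9,0],[22,15],[23,0],[27,19],[30,0],[39,16],[45,0]]
[[7,1],[9,14],[10,0],[22,15],[23,0],[27,19],[30,0],[39,16],[45,0]]
[[7,1],[8,16],[14,0],[22,15],[23,0],[27,19],[30,0],[39,16],[45,0]]
[[7,19],[10,16],[14,0],[22,15],[23,0],[27,19],[30,0],[39,16],[45,0]]
[[7,19],[10,16],[14,0],[22,15],[23,0],[27,19],[30,0],[39,16],[50,0]]
[[7,19],[10,16],[14,0],[22,15],[23,0],[27,19],[30,0],[39,16],[50,0]]
[[5,16],[7,19],[10,16],[14,0],[22,15],[23,0],[27,19],[30,0],[39,16],[50,0]]
[[5,16],[7,19],[10,16],[14,0],[22,15],[23,0],[27,19],[30,0],[39,16],[50,0]]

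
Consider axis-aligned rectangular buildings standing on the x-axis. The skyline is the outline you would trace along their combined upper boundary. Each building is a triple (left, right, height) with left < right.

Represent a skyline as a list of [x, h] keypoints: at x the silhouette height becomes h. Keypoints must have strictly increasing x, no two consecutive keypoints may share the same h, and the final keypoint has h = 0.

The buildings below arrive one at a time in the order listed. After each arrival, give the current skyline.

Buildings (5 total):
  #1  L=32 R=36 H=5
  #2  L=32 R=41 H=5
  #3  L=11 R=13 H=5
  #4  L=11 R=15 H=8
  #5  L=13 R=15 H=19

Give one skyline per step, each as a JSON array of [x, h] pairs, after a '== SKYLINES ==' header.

== SKYLINES ==
[[32,5],[36,0]]
[[32,5],[41,0]]
[[11,5],[13,0],[32,5],[41,0]]
[[11,8],[15,0],[32,5],[41,0]]
[[11,8],[13,19],[15,0],[32,5],[41,0]]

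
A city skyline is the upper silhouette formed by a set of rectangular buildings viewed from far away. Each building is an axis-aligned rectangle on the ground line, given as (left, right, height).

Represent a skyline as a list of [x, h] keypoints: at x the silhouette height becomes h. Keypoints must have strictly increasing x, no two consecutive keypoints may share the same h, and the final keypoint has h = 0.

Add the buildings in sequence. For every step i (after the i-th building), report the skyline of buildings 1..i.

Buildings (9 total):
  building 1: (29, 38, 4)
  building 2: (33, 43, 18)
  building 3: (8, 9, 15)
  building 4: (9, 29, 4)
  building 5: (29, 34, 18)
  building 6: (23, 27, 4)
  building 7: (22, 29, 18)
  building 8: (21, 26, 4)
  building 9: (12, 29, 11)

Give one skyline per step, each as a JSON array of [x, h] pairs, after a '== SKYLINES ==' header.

== SKYLINES ==
[[29,4],[38,0]]
[[29,4],[33,18],[43,0]]
[[8,15],[9,0],[29,4],[33,18],[43,0]]
[[8,15],[9,4],[33,18],[43,0]]
[[8,15],[9,4],[29,18],[43,0]]
[[8,15],[9,4],[29,18],[43,0]]
[[8,15],[9,4],[22,18],[43,0]]
[[8,15],[9,4],[22,18],[43,0]]
[[8,15],[9,4],[12,11],[22,18],[43,0]]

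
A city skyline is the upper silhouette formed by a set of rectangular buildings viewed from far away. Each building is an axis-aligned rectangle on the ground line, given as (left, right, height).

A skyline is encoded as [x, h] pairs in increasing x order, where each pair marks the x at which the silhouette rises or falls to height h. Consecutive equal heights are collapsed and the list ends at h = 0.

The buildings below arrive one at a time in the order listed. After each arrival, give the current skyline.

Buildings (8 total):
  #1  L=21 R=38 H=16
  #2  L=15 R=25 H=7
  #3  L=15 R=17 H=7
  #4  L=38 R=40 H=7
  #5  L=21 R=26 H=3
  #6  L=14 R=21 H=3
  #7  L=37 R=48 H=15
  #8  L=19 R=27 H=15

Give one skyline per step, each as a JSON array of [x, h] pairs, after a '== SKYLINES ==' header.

== SKYLINES ==
[[21,16],[38,0]]
[[15,7],[21,16],[38,0]]
[[15,7],[21,16],[38,0]]
[[15,7],[21,16],[38,7],[40,0]]
[[15,7],[21,16],[38,7],[40,0]]
[[14,3],[15,7],[21,16],[38,7],[40,0]]
[[14,3],[15,7],[21,16],[38,15],[48,0]]
[[14,3],[15,7],[19,15],[21,16],[38,15],[48,0]]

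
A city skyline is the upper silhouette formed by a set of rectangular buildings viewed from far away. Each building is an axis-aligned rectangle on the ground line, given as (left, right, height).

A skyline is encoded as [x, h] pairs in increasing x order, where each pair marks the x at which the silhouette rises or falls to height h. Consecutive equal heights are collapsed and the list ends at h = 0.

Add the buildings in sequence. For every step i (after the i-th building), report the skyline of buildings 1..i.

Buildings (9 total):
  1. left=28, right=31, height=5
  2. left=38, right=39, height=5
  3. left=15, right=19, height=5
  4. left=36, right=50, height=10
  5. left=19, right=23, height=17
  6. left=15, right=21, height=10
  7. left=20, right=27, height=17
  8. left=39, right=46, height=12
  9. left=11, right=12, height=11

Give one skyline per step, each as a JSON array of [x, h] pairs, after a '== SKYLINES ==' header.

== SKYLINES ==
[[28,5],[31,0]]
[[28,5],[31,0],[38,5],[39,0]]
[[15,5],[19,0],[28,5],[31,0],[38,5],[39,0]]
[[15,5],[19,0],[28,5],[31,0],[36,10],[50,0]]
[[15,5],[19,17],[23,0],[28,5],[31,0],[36,10],[50,0]]
[[15,10],[19,17],[23,0],[28,5],[31,0],[36,10],[50,0]]
[[15,10],[19,17],[27,0],[28,5],[31,0],[36,10],[50,0]]
[[15,10],[19,17],[27,0],[28,5],[31,0],[36,10],[39,12],[46,10],[50,0]]
[[11,11],[12,0],[15,10],[19,17],[27,0],[28,5],[31,0],[36,10],[39,12],[46,10],[50,0]]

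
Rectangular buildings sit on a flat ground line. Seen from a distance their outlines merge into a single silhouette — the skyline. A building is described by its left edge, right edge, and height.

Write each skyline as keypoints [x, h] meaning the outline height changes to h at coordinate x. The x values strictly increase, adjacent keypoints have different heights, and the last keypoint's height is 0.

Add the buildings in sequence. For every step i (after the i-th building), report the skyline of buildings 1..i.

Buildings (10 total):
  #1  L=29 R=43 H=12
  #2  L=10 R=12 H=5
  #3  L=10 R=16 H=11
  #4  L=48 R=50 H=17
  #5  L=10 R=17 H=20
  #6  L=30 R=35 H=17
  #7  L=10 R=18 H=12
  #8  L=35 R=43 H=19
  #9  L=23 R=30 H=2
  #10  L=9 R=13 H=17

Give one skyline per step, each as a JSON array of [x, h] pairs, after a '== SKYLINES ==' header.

== SKYLINES ==
[[29,12],[43,0]]
[[10,5],[12,0],[29,12],[43,0]]
[[10,11],[16,0],[29,12],[43,0]]
[[10,11],[16,0],[29,12],[43,0],[48,17],[50,0]]
[[10,20],[17,0],[29,12],[43,0],[48,17],[50,0]]
[[10,20],[17,0],[29,12],[30,17],[35,12],[43,0],[48,17],[50,0]]
[[10,20],[17,12],[18,0],[29,12],[30,17],[35,12],[43,0],[48,17],[50,0]]
[[10,20],[17,12],[18,0],[29,12],[30,17],[35,19],[43,0],[48,17],[50,0]]
[[10,20],[17,12],[18,0],[23,2],[29,12],[30,17],[35,19],[43,0],[48,17],[50,0]]
[[9,17],[10,20],[17,12],[18,0],[23,2],[29,12],[30,17],[35,19],[43,0],[48,17],[50,0]]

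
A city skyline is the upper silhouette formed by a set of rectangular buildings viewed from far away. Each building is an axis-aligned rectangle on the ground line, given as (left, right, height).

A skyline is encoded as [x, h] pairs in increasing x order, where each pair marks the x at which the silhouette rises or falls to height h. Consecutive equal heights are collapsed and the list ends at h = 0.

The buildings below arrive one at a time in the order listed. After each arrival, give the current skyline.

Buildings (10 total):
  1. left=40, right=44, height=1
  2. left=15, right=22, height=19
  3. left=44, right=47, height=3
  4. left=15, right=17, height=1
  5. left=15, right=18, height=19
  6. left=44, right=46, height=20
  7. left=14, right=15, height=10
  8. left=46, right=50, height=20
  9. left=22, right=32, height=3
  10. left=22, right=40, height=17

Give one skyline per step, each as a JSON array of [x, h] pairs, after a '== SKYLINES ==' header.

== SKYLINES ==
[[40,1],[44,0]]
[[15,19],[22,0],[40,1],[44,0]]
[[15,19],[22,0],[40,1],[44,3],[47,0]]
[[15,19],[22,0],[40,1],[44,3],[47,0]]
[[15,19],[22,0],[40,1],[44,3],[47,0]]
[[15,19],[22,0],[40,1],[44,20],[46,3],[47,0]]
[[14,10],[15,19],[22,0],[40,1],[44,20],[46,3],[47,0]]
[[14,10],[15,19],[22,0],[40,1],[44,20],[50,0]]
[[14,10],[15,19],[22,3],[32,0],[40,1],[44,20],[50,0]]
[[14,10],[15,19],[22,17],[40,1],[44,20],[50,0]]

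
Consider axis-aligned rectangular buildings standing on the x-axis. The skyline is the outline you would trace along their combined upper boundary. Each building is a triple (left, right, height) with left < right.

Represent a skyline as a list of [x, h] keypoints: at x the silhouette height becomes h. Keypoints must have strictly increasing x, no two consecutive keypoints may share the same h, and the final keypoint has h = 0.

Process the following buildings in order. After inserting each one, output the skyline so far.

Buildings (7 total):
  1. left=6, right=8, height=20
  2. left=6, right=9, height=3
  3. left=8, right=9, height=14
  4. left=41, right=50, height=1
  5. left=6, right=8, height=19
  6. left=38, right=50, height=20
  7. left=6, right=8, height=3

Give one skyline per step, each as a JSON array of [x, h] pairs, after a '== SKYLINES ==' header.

== SKYLINES ==
[[6,20],[8,0]]
[[6,20],[8,3],[9,0]]
[[6,20],[8,14],[9,0]]
[[6,20],[8,14],[9,0],[41,1],[50,0]]
[[6,20],[8,14],[9,0],[41,1],[50,0]]
[[6,20],[8,14],[9,0],[38,20],[50,0]]
[[6,20],[8,14],[9,0],[38,20],[50,0]]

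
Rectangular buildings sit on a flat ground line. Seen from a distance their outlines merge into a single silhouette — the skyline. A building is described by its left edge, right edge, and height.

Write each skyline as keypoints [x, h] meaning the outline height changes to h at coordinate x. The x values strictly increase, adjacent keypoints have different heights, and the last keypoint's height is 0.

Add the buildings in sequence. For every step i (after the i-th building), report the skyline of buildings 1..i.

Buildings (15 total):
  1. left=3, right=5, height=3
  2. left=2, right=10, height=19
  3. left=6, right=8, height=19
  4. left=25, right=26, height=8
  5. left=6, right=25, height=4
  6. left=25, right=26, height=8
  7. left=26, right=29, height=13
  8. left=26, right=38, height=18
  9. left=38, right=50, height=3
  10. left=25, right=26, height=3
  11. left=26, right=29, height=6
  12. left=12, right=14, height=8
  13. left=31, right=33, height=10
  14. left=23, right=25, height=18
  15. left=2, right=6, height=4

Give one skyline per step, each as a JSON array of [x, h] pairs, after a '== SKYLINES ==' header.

== SKYLINES ==
[[3,3],[5,0]]
[[2,19],[10,0]]
[[2,19],[10,0]]
[[2,19],[10,0],[25,8],[26,0]]
[[2,19],[10,4],[25,8],[26,0]]
[[2,19],[10,4],[25,8],[26,0]]
[[2,19],[10,4],[25,8],[26,13],[29,0]]
[[2,19],[10,4],[25,8],[26,18],[38,0]]
[[2,19],[10,4],[25,8],[26,18],[38,3],[50,0]]
[[2,19],[10,4],[25,8],[26,18],[38,3],[50,0]]
[[2,19],[10,4],[25,8],[26,18],[38,3],[50,0]]
[[2,19],[10,4],[12,8],[14,4],[25,8],[26,18],[38,3],[50,0]]
[[2,19],[10,4],[12,8],[14,4],[25,8],[26,18],[38,3],[50,0]]
[[2,19],[10,4],[12,8],[14,4],[23,18],[25,8],[26,18],[38,3],[50,0]]
[[2,19],[10,4],[12,8],[14,4],[23,18],[25,8],[26,18],[38,3],[50,0]]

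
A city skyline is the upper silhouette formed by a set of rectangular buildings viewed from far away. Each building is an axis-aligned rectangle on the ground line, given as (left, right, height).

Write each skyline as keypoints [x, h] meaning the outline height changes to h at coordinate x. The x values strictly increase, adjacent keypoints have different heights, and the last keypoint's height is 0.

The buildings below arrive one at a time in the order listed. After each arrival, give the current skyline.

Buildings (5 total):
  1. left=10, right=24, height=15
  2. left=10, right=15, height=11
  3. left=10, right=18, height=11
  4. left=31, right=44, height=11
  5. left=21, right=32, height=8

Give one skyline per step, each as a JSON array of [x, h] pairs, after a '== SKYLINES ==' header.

== SKYLINES ==
[[10,15],[24,0]]
[[10,15],[24,0]]
[[10,15],[24,0]]
[[10,15],[24,0],[31,11],[44,0]]
[[10,15],[24,8],[31,11],[44,0]]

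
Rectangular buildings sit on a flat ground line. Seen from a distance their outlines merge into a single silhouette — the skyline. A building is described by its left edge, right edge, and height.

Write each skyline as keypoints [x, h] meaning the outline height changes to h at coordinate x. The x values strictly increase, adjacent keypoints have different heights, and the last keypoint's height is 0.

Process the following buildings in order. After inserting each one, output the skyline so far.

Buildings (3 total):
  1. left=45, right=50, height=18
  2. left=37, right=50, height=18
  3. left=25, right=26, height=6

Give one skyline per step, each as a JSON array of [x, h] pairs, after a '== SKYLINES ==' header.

== SKYLINES ==
[[45,18],[50,0]]
[[37,18],[50,0]]
[[25,6],[26,0],[37,18],[50,0]]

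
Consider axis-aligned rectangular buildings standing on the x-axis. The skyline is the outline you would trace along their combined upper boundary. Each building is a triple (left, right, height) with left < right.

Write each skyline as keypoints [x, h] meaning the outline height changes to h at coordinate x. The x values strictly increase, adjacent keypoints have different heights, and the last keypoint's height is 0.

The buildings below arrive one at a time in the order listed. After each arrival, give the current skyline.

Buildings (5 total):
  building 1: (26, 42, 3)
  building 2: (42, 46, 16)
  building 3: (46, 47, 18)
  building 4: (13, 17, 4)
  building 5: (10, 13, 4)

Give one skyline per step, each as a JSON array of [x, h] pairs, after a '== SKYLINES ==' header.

== SKYLINES ==
[[26,3],[42,0]]
[[26,3],[42,16],[46,0]]
[[26,3],[42,16],[46,18],[47,0]]
[[13,4],[17,0],[26,3],[42,16],[46,18],[47,0]]
[[10,4],[17,0],[26,3],[42,16],[46,18],[47,0]]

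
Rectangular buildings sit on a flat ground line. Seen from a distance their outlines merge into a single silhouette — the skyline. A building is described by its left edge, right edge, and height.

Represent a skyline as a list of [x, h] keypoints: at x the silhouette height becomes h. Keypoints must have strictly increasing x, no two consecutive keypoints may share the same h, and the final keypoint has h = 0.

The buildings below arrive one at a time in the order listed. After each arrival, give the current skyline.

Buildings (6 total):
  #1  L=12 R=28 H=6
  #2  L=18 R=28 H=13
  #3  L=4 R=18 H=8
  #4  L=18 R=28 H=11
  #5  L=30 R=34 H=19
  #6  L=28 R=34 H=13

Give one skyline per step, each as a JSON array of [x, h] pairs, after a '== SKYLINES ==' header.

== SKYLINES ==
[[12,6],[28,0]]
[[12,6],[18,13],[28,0]]
[[4,8],[18,13],[28,0]]
[[4,8],[18,13],[28,0]]
[[4,8],[18,13],[28,0],[30,19],[34,0]]
[[4,8],[18,13],[30,19],[34,0]]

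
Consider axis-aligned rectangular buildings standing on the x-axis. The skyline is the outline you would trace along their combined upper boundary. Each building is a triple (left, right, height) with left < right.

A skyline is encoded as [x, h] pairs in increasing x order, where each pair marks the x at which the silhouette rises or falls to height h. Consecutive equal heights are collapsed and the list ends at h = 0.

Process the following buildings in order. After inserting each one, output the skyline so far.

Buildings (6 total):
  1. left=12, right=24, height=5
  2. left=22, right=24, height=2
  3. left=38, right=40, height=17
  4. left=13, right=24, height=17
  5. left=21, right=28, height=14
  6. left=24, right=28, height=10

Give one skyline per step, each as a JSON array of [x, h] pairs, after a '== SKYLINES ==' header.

== SKYLINES ==
[[12,5],[24,0]]
[[12,5],[24,0]]
[[12,5],[24,0],[38,17],[40,0]]
[[12,5],[13,17],[24,0],[38,17],[40,0]]
[[12,5],[13,17],[24,14],[28,0],[38,17],[40,0]]
[[12,5],[13,17],[24,14],[28,0],[38,17],[40,0]]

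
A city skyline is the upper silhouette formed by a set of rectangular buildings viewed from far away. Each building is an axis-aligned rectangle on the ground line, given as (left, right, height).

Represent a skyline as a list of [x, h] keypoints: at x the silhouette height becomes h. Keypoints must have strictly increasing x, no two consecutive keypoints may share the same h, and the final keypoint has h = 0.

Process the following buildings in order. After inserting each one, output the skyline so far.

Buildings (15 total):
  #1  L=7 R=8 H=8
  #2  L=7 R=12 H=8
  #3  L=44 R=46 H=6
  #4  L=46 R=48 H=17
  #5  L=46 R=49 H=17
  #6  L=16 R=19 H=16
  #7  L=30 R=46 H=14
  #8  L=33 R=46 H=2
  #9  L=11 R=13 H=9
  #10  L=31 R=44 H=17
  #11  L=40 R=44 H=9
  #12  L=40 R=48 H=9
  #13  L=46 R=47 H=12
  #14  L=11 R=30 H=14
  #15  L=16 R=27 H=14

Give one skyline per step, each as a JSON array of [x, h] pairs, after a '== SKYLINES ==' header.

== SKYLINES ==
[[7,8],[8,0]]
[[7,8],[12,0]]
[[7,8],[12,0],[44,6],[46,0]]
[[7,8],[12,0],[44,6],[46,17],[48,0]]
[[7,8],[12,0],[44,6],[46,17],[49,0]]
[[7,8],[12,0],[16,16],[19,0],[44,6],[46,17],[49,0]]
[[7,8],[12,0],[16,16],[19,0],[30,14],[46,17],[49,0]]
[[7,8],[12,0],[16,16],[19,0],[30,14],[46,17],[49,0]]
[[7,8],[11,9],[13,0],[16,16],[19,0],[30,14],[46,17],[49,0]]
[[7,8],[11,9],[13,0],[16,16],[19,0],[30,14],[31,17],[44,14],[46,17],[49,0]]
[[7,8],[11,9],[13,0],[16,16],[19,0],[30,14],[31,17],[44,14],[46,17],[49,0]]
[[7,8],[11,9],[13,0],[16,16],[19,0],[30,14],[31,17],[44,14],[46,17],[49,0]]
[[7,8],[11,9],[13,0],[16,16],[19,0],[30,14],[31,17],[44,14],[46,17],[49,0]]
[[7,8],[11,14],[16,16],[19,14],[31,17],[44,14],[46,17],[49,0]]
[[7,8],[11,14],[16,16],[19,14],[31,17],[44,14],[46,17],[49,0]]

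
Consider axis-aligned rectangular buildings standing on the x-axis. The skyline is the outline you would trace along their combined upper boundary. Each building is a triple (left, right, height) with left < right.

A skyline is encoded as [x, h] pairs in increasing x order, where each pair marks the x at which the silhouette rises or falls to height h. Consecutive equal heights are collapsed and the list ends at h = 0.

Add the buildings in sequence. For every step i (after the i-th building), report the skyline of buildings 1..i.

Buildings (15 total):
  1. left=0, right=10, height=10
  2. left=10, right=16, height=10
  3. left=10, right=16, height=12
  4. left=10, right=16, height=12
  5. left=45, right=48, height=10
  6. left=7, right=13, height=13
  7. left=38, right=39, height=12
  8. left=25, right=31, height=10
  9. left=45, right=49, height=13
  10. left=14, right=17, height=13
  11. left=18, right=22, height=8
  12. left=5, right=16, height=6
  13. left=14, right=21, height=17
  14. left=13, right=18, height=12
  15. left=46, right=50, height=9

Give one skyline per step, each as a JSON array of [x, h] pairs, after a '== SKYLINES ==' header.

== SKYLINES ==
[[0,10],[10,0]]
[[0,10],[16,0]]
[[0,10],[10,12],[16,0]]
[[0,10],[10,12],[16,0]]
[[0,10],[10,12],[16,0],[45,10],[48,0]]
[[0,10],[7,13],[13,12],[16,0],[45,10],[48,0]]
[[0,10],[7,13],[13,12],[16,0],[38,12],[39,0],[45,10],[48,0]]
[[0,10],[7,13],[13,12],[16,0],[25,10],[31,0],[38,12],[39,0],[45,10],[48,0]]
[[0,10],[7,13],[13,12],[16,0],[25,10],[31,0],[38,12],[39,0],[45,13],[49,0]]
[[0,10],[7,13],[13,12],[14,13],[17,0],[25,10],[31,0],[38,12],[39,0],[45,13],[49,0]]
[[0,10],[7,13],[13,12],[14,13],[17,0],[18,8],[22,0],[25,10],[31,0],[38,12],[39,0],[45,13],[49,0]]
[[0,10],[7,13],[13,12],[14,13],[17,0],[18,8],[22,0],[25,10],[31,0],[38,12],[39,0],[45,13],[49,0]]
[[0,10],[7,13],[13,12],[14,17],[21,8],[22,0],[25,10],[31,0],[38,12],[39,0],[45,13],[49,0]]
[[0,10],[7,13],[13,12],[14,17],[21,8],[22,0],[25,10],[31,0],[38,12],[39,0],[45,13],[49,0]]
[[0,10],[7,13],[13,12],[14,17],[21,8],[22,0],[25,10],[31,0],[38,12],[39,0],[45,13],[49,9],[50,0]]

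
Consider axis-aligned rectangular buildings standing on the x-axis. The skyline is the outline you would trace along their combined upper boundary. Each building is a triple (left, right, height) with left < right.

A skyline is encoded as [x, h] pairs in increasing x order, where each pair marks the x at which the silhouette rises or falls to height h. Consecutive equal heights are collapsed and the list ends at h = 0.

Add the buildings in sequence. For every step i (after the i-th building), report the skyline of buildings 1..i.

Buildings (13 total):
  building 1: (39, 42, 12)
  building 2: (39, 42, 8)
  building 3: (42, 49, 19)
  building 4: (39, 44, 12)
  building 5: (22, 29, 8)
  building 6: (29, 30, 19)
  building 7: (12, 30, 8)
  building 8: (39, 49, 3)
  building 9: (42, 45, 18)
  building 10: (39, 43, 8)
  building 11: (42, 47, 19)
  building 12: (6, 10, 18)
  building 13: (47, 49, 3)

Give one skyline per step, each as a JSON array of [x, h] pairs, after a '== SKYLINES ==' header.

== SKYLINES ==
[[39,12],[42,0]]
[[39,12],[42,0]]
[[39,12],[42,19],[49,0]]
[[39,12],[42,19],[49,0]]
[[22,8],[29,0],[39,12],[42,19],[49,0]]
[[22,8],[29,19],[30,0],[39,12],[42,19],[49,0]]
[[12,8],[29,19],[30,0],[39,12],[42,19],[49,0]]
[[12,8],[29,19],[30,0],[39,12],[42,19],[49,0]]
[[12,8],[29,19],[30,0],[39,12],[42,19],[49,0]]
[[12,8],[29,19],[30,0],[39,12],[42,19],[49,0]]
[[12,8],[29,19],[30,0],[39,12],[42,19],[49,0]]
[[6,18],[10,0],[12,8],[29,19],[30,0],[39,12],[42,19],[49,0]]
[[6,18],[10,0],[12,8],[29,19],[30,0],[39,12],[42,19],[49,0]]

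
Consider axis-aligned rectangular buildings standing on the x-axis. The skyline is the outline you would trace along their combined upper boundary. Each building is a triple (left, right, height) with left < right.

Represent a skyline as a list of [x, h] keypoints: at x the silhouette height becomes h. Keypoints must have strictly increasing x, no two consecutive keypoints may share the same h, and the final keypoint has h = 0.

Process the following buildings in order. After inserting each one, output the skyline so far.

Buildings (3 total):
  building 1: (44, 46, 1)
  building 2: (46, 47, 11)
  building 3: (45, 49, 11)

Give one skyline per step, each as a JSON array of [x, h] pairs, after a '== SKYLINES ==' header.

== SKYLINES ==
[[44,1],[46,0]]
[[44,1],[46,11],[47,0]]
[[44,1],[45,11],[49,0]]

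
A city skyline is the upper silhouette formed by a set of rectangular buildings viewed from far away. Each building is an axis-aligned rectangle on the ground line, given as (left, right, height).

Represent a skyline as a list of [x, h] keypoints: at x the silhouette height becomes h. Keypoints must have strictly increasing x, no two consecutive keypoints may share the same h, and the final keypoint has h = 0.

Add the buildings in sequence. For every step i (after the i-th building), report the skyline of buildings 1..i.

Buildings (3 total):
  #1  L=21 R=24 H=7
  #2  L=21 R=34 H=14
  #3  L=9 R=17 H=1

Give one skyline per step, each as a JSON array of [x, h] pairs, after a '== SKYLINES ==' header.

== SKYLINES ==
[[21,7],[24,0]]
[[21,14],[34,0]]
[[9,1],[17,0],[21,14],[34,0]]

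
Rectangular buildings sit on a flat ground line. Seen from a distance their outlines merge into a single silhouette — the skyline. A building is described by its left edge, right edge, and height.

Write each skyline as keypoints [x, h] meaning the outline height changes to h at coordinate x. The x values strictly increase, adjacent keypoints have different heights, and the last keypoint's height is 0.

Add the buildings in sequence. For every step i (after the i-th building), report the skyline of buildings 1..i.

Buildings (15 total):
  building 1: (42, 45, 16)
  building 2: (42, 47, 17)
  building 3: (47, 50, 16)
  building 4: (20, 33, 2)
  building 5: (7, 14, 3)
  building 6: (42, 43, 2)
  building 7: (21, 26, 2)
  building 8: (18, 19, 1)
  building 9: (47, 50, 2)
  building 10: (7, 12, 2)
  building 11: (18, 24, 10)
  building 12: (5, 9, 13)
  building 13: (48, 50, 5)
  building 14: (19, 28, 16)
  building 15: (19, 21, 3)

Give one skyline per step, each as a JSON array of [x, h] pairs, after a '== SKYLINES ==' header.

== SKYLINES ==
[[42,16],[45,0]]
[[42,17],[47,0]]
[[42,17],[47,16],[50,0]]
[[20,2],[33,0],[42,17],[47,16],[50,0]]
[[7,3],[14,0],[20,2],[33,0],[42,17],[47,16],[50,0]]
[[7,3],[14,0],[20,2],[33,0],[42,17],[47,16],[50,0]]
[[7,3],[14,0],[20,2],[33,0],[42,17],[47,16],[50,0]]
[[7,3],[14,0],[18,1],[19,0],[20,2],[33,0],[42,17],[47,16],[50,0]]
[[7,3],[14,0],[18,1],[19,0],[20,2],[33,0],[42,17],[47,16],[50,0]]
[[7,3],[14,0],[18,1],[19,0],[20,2],[33,0],[42,17],[47,16],[50,0]]
[[7,3],[14,0],[18,10],[24,2],[33,0],[42,17],[47,16],[50,0]]
[[5,13],[9,3],[14,0],[18,10],[24,2],[33,0],[42,17],[47,16],[50,0]]
[[5,13],[9,3],[14,0],[18,10],[24,2],[33,0],[42,17],[47,16],[50,0]]
[[5,13],[9,3],[14,0],[18,10],[19,16],[28,2],[33,0],[42,17],[47,16],[50,0]]
[[5,13],[9,3],[14,0],[18,10],[19,16],[28,2],[33,0],[42,17],[47,16],[50,0]]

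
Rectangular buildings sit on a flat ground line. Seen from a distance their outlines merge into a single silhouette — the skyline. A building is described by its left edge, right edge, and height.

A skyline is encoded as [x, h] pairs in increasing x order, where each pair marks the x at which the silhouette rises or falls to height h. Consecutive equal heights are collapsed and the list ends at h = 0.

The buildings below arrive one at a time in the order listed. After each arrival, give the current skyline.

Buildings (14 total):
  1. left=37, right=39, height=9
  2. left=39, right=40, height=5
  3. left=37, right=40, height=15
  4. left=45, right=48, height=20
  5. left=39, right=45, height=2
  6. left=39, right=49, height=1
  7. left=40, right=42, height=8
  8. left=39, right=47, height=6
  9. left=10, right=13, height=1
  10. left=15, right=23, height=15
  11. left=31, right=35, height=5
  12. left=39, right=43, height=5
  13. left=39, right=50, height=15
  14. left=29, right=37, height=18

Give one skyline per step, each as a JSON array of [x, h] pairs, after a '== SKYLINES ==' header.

== SKYLINES ==
[[37,9],[39,0]]
[[37,9],[39,5],[40,0]]
[[37,15],[40,0]]
[[37,15],[40,0],[45,20],[48,0]]
[[37,15],[40,2],[45,20],[48,0]]
[[37,15],[40,2],[45,20],[48,1],[49,0]]
[[37,15],[40,8],[42,2],[45,20],[48,1],[49,0]]
[[37,15],[40,8],[42,6],[45,20],[48,1],[49,0]]
[[10,1],[13,0],[37,15],[40,8],[42,6],[45,20],[48,1],[49,0]]
[[10,1],[13,0],[15,15],[23,0],[37,15],[40,8],[42,6],[45,20],[48,1],[49,0]]
[[10,1],[13,0],[15,15],[23,0],[31,5],[35,0],[37,15],[40,8],[42,6],[45,20],[48,1],[49,0]]
[[10,1],[13,0],[15,15],[23,0],[31,5],[35,0],[37,15],[40,8],[42,6],[45,20],[48,1],[49,0]]
[[10,1],[13,0],[15,15],[23,0],[31,5],[35,0],[37,15],[45,20],[48,15],[50,0]]
[[10,1],[13,0],[15,15],[23,0],[29,18],[37,15],[45,20],[48,15],[50,0]]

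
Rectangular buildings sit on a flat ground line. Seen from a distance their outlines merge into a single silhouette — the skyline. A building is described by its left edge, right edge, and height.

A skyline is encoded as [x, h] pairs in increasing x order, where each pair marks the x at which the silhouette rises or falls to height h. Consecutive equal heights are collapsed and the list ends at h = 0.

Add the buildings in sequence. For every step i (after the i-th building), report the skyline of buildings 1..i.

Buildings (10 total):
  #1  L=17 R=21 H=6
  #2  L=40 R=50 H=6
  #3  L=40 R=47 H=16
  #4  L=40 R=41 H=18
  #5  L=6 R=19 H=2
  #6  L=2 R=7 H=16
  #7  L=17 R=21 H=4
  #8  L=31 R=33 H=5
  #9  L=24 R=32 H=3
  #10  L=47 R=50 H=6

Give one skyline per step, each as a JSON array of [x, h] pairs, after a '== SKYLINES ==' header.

== SKYLINES ==
[[17,6],[21,0]]
[[17,6],[21,0],[40,6],[50,0]]
[[17,6],[21,0],[40,16],[47,6],[50,0]]
[[17,6],[21,0],[40,18],[41,16],[47,6],[50,0]]
[[6,2],[17,6],[21,0],[40,18],[41,16],[47,6],[50,0]]
[[2,16],[7,2],[17,6],[21,0],[40,18],[41,16],[47,6],[50,0]]
[[2,16],[7,2],[17,6],[21,0],[40,18],[41,16],[47,6],[50,0]]
[[2,16],[7,2],[17,6],[21,0],[31,5],[33,0],[40,18],[41,16],[47,6],[50,0]]
[[2,16],[7,2],[17,6],[21,0],[24,3],[31,5],[33,0],[40,18],[41,16],[47,6],[50,0]]
[[2,16],[7,2],[17,6],[21,0],[24,3],[31,5],[33,0],[40,18],[41,16],[47,6],[50,0]]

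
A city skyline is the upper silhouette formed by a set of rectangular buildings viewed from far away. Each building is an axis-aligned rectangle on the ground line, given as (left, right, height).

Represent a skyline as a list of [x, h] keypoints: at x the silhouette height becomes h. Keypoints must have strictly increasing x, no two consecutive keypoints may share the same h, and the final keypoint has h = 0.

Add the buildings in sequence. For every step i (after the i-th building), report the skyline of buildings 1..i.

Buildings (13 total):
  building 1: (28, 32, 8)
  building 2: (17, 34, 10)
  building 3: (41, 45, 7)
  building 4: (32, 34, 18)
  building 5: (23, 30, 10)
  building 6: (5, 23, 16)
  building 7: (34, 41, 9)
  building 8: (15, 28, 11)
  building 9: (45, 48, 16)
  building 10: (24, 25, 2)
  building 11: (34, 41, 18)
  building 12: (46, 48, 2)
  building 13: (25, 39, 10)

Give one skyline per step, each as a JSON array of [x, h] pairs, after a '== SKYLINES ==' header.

== SKYLINES ==
[[28,8],[32,0]]
[[17,10],[34,0]]
[[17,10],[34,0],[41,7],[45,0]]
[[17,10],[32,18],[34,0],[41,7],[45,0]]
[[17,10],[32,18],[34,0],[41,7],[45,0]]
[[5,16],[23,10],[32,18],[34,0],[41,7],[45,0]]
[[5,16],[23,10],[32,18],[34,9],[41,7],[45,0]]
[[5,16],[23,11],[28,10],[32,18],[34,9],[41,7],[45,0]]
[[5,16],[23,11],[28,10],[32,18],[34,9],[41,7],[45,16],[48,0]]
[[5,16],[23,11],[28,10],[32,18],[34,9],[41,7],[45,16],[48,0]]
[[5,16],[23,11],[28,10],[32,18],[41,7],[45,16],[48,0]]
[[5,16],[23,11],[28,10],[32,18],[41,7],[45,16],[48,0]]
[[5,16],[23,11],[28,10],[32,18],[41,7],[45,16],[48,0]]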